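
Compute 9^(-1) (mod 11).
5

Using Extended Euclidean Algorithm:
gcd(9, 11) = 1
Bezout coefficients: 9 × 5 + 11 × -4 = 1
So 9 × 5 ≡ 1 (mod 11)
The inverse is 5 mod 11 = 5
Verification: 9 × 5 = 45 = 4 × 11 + 1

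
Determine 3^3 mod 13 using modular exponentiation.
3 = 2 + 1 (binary 11). Repeated squaring mod 13: 3^1 ≡ 3; 3^2 ≡ 3² = 9 ≡ 9. Multiply: 3^3 = 3^2 × 3^1 ≡ 9 × 3 (mod 13): 9 × 3 = 27 ≡ 1. So 3^3 ≡ 1 (mod 13).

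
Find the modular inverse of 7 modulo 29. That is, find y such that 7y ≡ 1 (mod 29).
25

Using Extended Euclidean Algorithm:
gcd(7, 29) = 1
Bezout coefficients: 7 × -4 + 29 × 1 = 1
So 7 × -4 ≡ 1 (mod 29)
The inverse is -4 mod 29 = 25
Verification: 7 × 25 = 175 = 6 × 29 + 1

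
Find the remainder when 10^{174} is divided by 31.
By Fermat: 10^{30} ≡ 1 (mod 31). 174 = 5×30 + 24. So 10^{174} ≡ 10^{24} ≡ 16 (mod 31)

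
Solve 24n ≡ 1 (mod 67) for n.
14

Using Extended Euclidean Algorithm:
gcd(24, 67) = 1
Bezout coefficients: 24 × 14 + 67 × -5 = 1
So 24 × 14 ≡ 1 (mod 67)
The inverse is 14 mod 67 = 14
Verification: 24 × 14 = 336 = 5 × 67 + 1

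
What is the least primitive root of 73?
5

A primitive root g modulo p has order p-1 = 72
Prime divisors of 72: [2, 3]
g is a primitive root iff g^(72/q) ≢ 1 (mod 73) for each prime divisor q
Testing small values:
  g = 2: 2^36 ≡ 1, 2^24 ≡ 64 (mod 73) → 2^36 ≡ 1, not primitive root
  g = 3: 3^36 ≡ 1, 3^24 ≡ 1 (mod 73) → 3^36 ≡ 1, not primitive root
  g = 4: 4^36 ≡ 1, 4^24 ≡ 8 (mod 73) → 4^36 ≡ 1, not primitive root
  g = 5: 5^36 ≡ 72, 5^24 ≡ 8 (mod 73) → none is 1, primitive root!
The smallest primitive root is 5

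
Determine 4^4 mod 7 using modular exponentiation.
4 = 4 (binary 100). Repeated squaring mod 7: 4^1 ≡ 4; 4^2 ≡ 4² = 16 ≡ 2; 4^4 ≡ 2² = 4 ≡ 4. So 4^4 ≡ 4 (mod 7).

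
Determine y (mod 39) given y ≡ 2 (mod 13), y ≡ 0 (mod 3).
15

Using the Chinese Remainder Theorem:
M = product of moduli = 39
For equation 1: M_1 = 3, 3 ≡ 3 (mod 13), inverse of 3 mod 13 is 9 (check: 3 × 9 = 27 ≡ 1 (mod 13))
For equation 2: M_2 = 13, 13 ≡ 1 (mod 3), inverse of 13 mod 3 is 1 (check: 1 × 1 = 1 ≡ 1 (mod 3))
Combine: y ≡ Σ r_i×M_i×(M_i⁻¹ mod m_i) = 2×3×9 + 0×13×1 = 54 + 0 = 54
54 mod 39 = 15
y ≡ 15 (mod 39)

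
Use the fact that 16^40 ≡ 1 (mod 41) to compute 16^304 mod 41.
By Fermat: 16^{40} ≡ 1 (mod 41). 304 ≡ 24 (mod 40). So 16^{304} ≡ 16^{24} ≡ 18 (mod 41)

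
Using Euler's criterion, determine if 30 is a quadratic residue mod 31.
By Euler's criterion: 30^{15} ≡ 30 (mod 31). Since this equals -1 (≡ 30), 30 is not a QR.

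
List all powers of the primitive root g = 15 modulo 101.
g^1, g^2, ..., g^{100} mod 101: {15, 23, 42, 24, 57, 47, 99, 71, 55, 17, 53, 88, 7, 4, 60, 92, 67, 96, 26, 87, 93, 82, 18, 68, 10, 49, 28, 16, 38, 65, 66, 81, 3, 45, 69, 25, 72, 70, 40, 95, 11, 64, 51, 58, 62, 21, 12, 79, 74, 100, 86, 78, 59, 77, 44, 54, 2, 30, 46, 84, 48, 13, 94, 97, 41, 9, 34, 5, 75, 14, 8, 19, 83, 33, 91, 52, 73, 85, 63, 36, 35, 20, 98, 56, 32, 76, 29, 31, 61, 6, 90, 37, 50, 43, 39, 80, 89, 22, 27, 1}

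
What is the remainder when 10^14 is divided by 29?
Using repeated squaring. 14 = 8 + 4 + 2 (binary 1110). Repeated squaring mod 29: 10^1 ≡ 10; 10^2 ≡ 10² = 100 ≡ 13; 10^4 ≡ 13² = 169 ≡ 24; 10^8 ≡ 24² = 576 ≡ 25. Multiply: 10^14 = 10^8 × 10^4 × 10^2 ≡ 25 × 24 × 13 (mod 29): 25 × 24 = 600 ≡ 20; 20 × 13 = 260 ≡ 28. So 10^14 ≡ 28 (mod 29).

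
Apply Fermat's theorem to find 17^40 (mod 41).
By Fermat's Little Theorem, 17^{40} ≡ 1 (mod 41) since 41 is prime and gcd(17, 41) = 1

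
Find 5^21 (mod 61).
Using repeated squaring. 21 = 16 + 4 + 1 (binary 10101). Repeated squaring mod 61: 5^1 ≡ 5; 5^2 ≡ 5² = 25 ≡ 25; 5^4 ≡ 25² = 625 ≡ 15; 5^8 ≡ 15² = 225 ≡ 42; 5^16 ≡ 42² = 1764 ≡ 56. Multiply: 5^21 = 5^16 × 5^4 × 5^1 ≡ 56 × 15 × 5 (mod 61): 56 × 15 = 840 ≡ 47; 47 × 5 = 235 ≡ 52. So 5^21 ≡ 52 (mod 61).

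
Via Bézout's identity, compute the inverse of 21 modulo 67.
Extended GCD: 21(16) + 67(-5) = 1. So 21^(-1) ≡ 16 ≡ 16 (mod 67). Verify: 21 × 16 = 336 ≡ 1 (mod 67)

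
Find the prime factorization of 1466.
2 × 733

Divide by primes starting from smallest:
1466 ÷ 2 = 733
733 ÷ 733 = 1

1466 = 2 × 733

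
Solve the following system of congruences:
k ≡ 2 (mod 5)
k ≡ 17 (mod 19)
17

Using the Chinese Remainder Theorem:
M = product of moduli = 95
For equation 1: M_1 = 19, 19 ≡ 4 (mod 5), inverse of 19 mod 5 is 4 (check: 4 × 4 = 16 ≡ 1 (mod 5))
For equation 2: M_2 = 5, 5 ≡ 5 (mod 19), inverse of 5 mod 19 is 4 (check: 5 × 4 = 20 ≡ 1 (mod 19))
Combine: k ≡ Σ r_i×M_i×(M_i⁻¹ mod m_i) = 2×19×4 + 17×5×4 = 152 + 340 = 492
492 mod 95 = 17
k ≡ 17 (mod 95)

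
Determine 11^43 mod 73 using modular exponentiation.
Using repeated squaring. 43 = 32 + 8 + 2 + 1 (binary 101011). Repeated squaring mod 73: 11^1 ≡ 11; 11^2 ≡ 11² = 121 ≡ 48; 11^4 ≡ 48² = 2304 ≡ 41; 11^8 ≡ 41² = 1681 ≡ 2; 11^16 ≡ 2² = 4 ≡ 4; 11^32 ≡ 4² = 16 ≡ 16. Multiply: 11^43 = 11^32 × 11^8 × 11^2 × 11^1 ≡ 16 × 2 × 48 × 11 (mod 73): 16 × 2 = 32 ≡ 32; 32 × 48 = 1536 ≡ 3; 3 × 11 = 33 ≡ 33. So 11^43 ≡ 33 (mod 73).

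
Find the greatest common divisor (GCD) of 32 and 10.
2

Using the Euclidean algorithm:
32 = 3 × 10 + 2
10 = 5 × 2 + 0

GCD(32, 10) = 2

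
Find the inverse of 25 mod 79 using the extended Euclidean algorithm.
Extended GCD: 25(19) + 79(-6) = 1. So 25^(-1) ≡ 19 ≡ 19 (mod 79). Verify: 25 × 19 = 475 ≡ 1 (mod 79)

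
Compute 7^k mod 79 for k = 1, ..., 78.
g^1, g^2, ..., g^{78} mod 79: {7, 49, 27, 31, 59, 18, 47, 13, 12, 5, 35, 8, 56, 76, 58, 11, 77, 65, 60, 25, 17, 40, 43, 64, 53, 55, 69, 9, 63, 46, 6, 42, 57, 4, 28, 38, 29, 45, 78, 72, 30, 52, 48, 20, 61, 32, 66, 67, 74, 44, 71, 23, 3, 21, 68, 2, 14, 19, 54, 62, 39, 36, 15, 26, 24, 10, 70, 16, 33, 73, 37, 22, 75, 51, 41, 50, 34, 1}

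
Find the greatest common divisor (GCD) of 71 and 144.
1

Using the Euclidean algorithm:
71 = 0 × 144 + 71
144 = 2 × 71 + 2
71 = 35 × 2 + 1
2 = 2 × 1 + 0

GCD(71, 144) = 1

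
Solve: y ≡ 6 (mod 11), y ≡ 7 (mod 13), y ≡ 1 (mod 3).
M = 11 × 13 × 3 = 429. M₁ = 39, y₁ ≡ 2 (mod 11). M₂ = 33, y₂ ≡ 2 (mod 13). M₃ = 143, y₃ ≡ 2 (mod 3). y = 6×39×2 + 7×33×2 + 1×143×2 ≡ 358 (mod 429)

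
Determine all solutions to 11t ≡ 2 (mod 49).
18

Since gcd(11, 49) = 1 divides 2, a solution exists.
Multiply both sides by the inverse of 11 mod 49:
  11^(-1) mod 49 = 9
  x ≡ 9 × 2 ≡ 18 ≡ 18 (mod 49)
Verification: 11 × 18 = 198 = 4 × 49 + 2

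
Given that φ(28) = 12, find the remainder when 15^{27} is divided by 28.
By Euler: 15^{12} ≡ 1 (mod 28) since gcd(15, 28) = 1. 27 = 2×12 + 3. So 15^{27} ≡ 15^{3} ≡ 15 (mod 28)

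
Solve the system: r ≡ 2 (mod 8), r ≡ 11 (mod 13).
M = 8 × 13 = 104. M₁ = 13, y₁ ≡ 5 (mod 8). M₂ = 8, y₂ ≡ 5 (mod 13). r = 2×13×5 + 11×8×5 ≡ 50 (mod 104)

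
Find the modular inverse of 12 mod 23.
12^(-1) ≡ 2 (mod 23). Verification: 12 × 2 = 24 ≡ 1 (mod 23)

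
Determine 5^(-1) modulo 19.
5^(-1) ≡ 4 (mod 19). Verification: 5 × 4 = 20 ≡ 1 (mod 19)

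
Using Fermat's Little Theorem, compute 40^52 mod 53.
By Fermat's Little Theorem, 40^{52} ≡ 1 (mod 53) since 53 is prime and gcd(40, 53) = 1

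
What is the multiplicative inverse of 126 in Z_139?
126^(-1) ≡ 32 (mod 139). Verification: 126 × 32 = 4032 ≡ 1 (mod 139)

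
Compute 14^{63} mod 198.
170

Using successive squaring:
Binary expansion of 63: 111111
Powers of 14 mod 198 (each is the square of the previous):
  14^1 ≡ 14 (mod 198)
  14^2 ≡ 14² = 196 ≡ 196 (mod 198)
  14^4 ≡ 196² = 38416 ≡ 4 (mod 198)
  14^8 ≡ 4² = 16 ≡ 16 (mod 198)
  14^16 ≡ 16² = 256 ≡ 58 (mod 198)
  14^32 ≡ 58² = 3364 ≡ 196 (mod 198)
63 = 32 + 16 + 8 + 4 + 2 + 1, so 14^63 = 14^32 × 14^16 × 14^8 × 14^4 × 14^2 × 14^1 ≡ 196 × 58 × 16 × 4 × 196 × 14 (mod 198)
Multiplying step by step:
  196 × 58 = 11368 ≡ 82 (mod 198)
  82 × 16 = 1312 ≡ 124 (mod 198)
  124 × 4 = 496 ≡ 100 (mod 198)
  100 × 196 = 19600 ≡ 196 (mod 198)
  196 × 14 = 2744 ≡ 170 (mod 198)
Result: 14^63 ≡ 170 (mod 198)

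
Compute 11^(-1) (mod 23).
11^(-1) ≡ 21 (mod 23). Verification: 11 × 21 = 231 ≡ 1 (mod 23)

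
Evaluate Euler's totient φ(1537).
1456

Prime factorization: 1537 = 29 × 53
Using the formula φ(n) = n × Π(1 - 1/p) for each prime factor p:
φ(1537) = 1537 × (1 - 1/29) × (1 - 1/53)
φ(1537) = 1456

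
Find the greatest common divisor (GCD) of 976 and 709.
1

Using the Euclidean algorithm:
976 = 1 × 709 + 267
709 = 2 × 267 + 175
267 = 1 × 175 + 92
175 = 1 × 92 + 83
92 = 1 × 83 + 9
83 = 9 × 9 + 2
9 = 4 × 2 + 1
2 = 2 × 1 + 0

GCD(976, 709) = 1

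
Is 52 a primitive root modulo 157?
p - 1 = 156 has prime divisors 2, 3, 13. Check 52^(156/q) mod 157 for each: 52^(156/2) = 52^78 ≡ 1, 52^(156/3) = 52^52 ≡ 144, 52^(156/13) = 52^12 ≡ 39 (mod 157). Since 52^78 ≡ 1 (mod 157), the order of 52 divides 78 (in fact the order is 39) ≠ 156, so it is not a primitive root.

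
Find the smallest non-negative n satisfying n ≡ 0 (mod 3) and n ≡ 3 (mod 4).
M = 3 × 4 = 12. M₁ = 4, y₁ ≡ 1 (mod 3). M₂ = 3, y₂ ≡ 3 (mod 4). n = 0×4×1 + 3×3×3 ≡ 3 (mod 12)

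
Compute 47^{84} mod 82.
25

Using successive squaring:
Binary expansion of 84: 1010100
Powers of 47 mod 82 (each is the square of the previous):
  47^1 ≡ 47 (mod 82)
  47^2 ≡ 47² = 2209 ≡ 77 (mod 82)
  47^4 ≡ 77² = 5929 ≡ 25 (mod 82)
  47^8 ≡ 25² = 625 ≡ 51 (mod 82)
  47^16 ≡ 51² = 2601 ≡ 59 (mod 82)
  47^32 ≡ 59² = 3481 ≡ 37 (mod 82)
  47^64 ≡ 37² = 1369 ≡ 57 (mod 82)
84 = 64 + 16 + 4, so 47^84 = 47^64 × 47^16 × 47^4 ≡ 57 × 59 × 25 (mod 82)
Multiplying step by step:
  57 × 59 = 3363 ≡ 1 (mod 82)
  1 × 25 = 25 ≡ 25 (mod 82)
Result: 47^84 ≡ 25 (mod 82)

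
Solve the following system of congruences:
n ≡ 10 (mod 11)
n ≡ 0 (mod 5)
10

Using the Chinese Remainder Theorem:
M = product of moduli = 55
For equation 1: M_1 = 5, 5 ≡ 5 (mod 11), inverse of 5 mod 11 is 9 (check: 5 × 9 = 45 ≡ 1 (mod 11))
For equation 2: M_2 = 11, 11 ≡ 1 (mod 5), inverse of 11 mod 5 is 1 (check: 1 × 1 = 1 ≡ 1 (mod 5))
Combine: n ≡ Σ r_i×M_i×(M_i⁻¹ mod m_i) = 10×5×9 + 0×11×1 = 450 + 0 = 450
450 mod 55 = 10
n ≡ 10 (mod 55)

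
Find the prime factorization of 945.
3^3 × 5 × 7

Divide by primes starting from smallest:
945 ÷ 3 = 315
315 ÷ 3 = 105
105 ÷ 3 = 35
35 ÷ 5 = 7
7 ÷ 7 = 1

945 = 3^3 × 5 × 7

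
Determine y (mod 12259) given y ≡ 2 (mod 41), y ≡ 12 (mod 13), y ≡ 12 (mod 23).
1806

Using the Chinese Remainder Theorem:
M = product of moduli = 12259
For equation 1: M_1 = 299, 299 ≡ 12 (mod 41), inverse of 299 mod 41 is 24 (check: 12 × 24 = 288 ≡ 1 (mod 41))
For equation 2: M_2 = 943, 943 ≡ 7 (mod 13), inverse of 943 mod 13 is 2 (check: 7 × 2 = 14 ≡ 1 (mod 13))
For equation 3: M_3 = 533, 533 ≡ 4 (mod 23), inverse of 533 mod 23 is 6 (check: 4 × 6 = 24 ≡ 1 (mod 23))
Combine: y ≡ Σ r_i×M_i×(M_i⁻¹ mod m_i) = 2×299×24 + 12×943×2 + 12×533×6 = 14352 + 22632 + 38376 = 75360
75360 mod 12259 = 1806
y ≡ 1806 (mod 12259)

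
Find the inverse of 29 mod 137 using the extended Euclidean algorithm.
Extended GCD: 29(52) + 137(-11) = 1. So 29^(-1) ≡ 52 ≡ 52 (mod 137). Verify: 29 × 52 = 1508 ≡ 1 (mod 137)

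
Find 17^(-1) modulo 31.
11

Using Extended Euclidean Algorithm:
gcd(17, 31) = 1
Bezout coefficients: 17 × 11 + 31 × -6 = 1
So 17 × 11 ≡ 1 (mod 31)
The inverse is 11 mod 31 = 11
Verification: 17 × 11 = 187 = 6 × 31 + 1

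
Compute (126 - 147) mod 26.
5

(126 - 147) = -21
-21 mod 26 = 5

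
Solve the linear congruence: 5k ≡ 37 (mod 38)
15

Since gcd(5, 38) = 1 divides 37, a solution exists.
Multiply both sides by the inverse of 5 mod 38:
  5^(-1) mod 38 = 23
  x ≡ 23 × 37 ≡ 851 ≡ 15 (mod 38)
Verification: 5 × 15 = 75 = 1 × 38 + 37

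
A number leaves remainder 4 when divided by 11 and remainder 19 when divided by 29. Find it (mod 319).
M = 11 × 29 = 319. M₁ = 29, y₁ ≡ 8 (mod 11). M₂ = 11, y₂ ≡ 8 (mod 29). t = 4×29×8 + 19×11×8 ≡ 48 (mod 319)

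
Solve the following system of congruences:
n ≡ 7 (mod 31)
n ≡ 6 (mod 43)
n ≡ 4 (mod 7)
3231

Using the Chinese Remainder Theorem:
M = product of moduli = 9331
For equation 1: M_1 = 301, 301 ≡ 22 (mod 31), inverse of 301 mod 31 is 24 (check: 22 × 24 = 528 ≡ 1 (mod 31))
For equation 2: M_2 = 217, 217 ≡ 2 (mod 43), inverse of 217 mod 43 is 22 (check: 2 × 22 = 44 ≡ 1 (mod 43))
For equation 3: M_3 = 1333, 1333 ≡ 3 (mod 7), inverse of 1333 mod 7 is 5 (check: 3 × 5 = 15 ≡ 1 (mod 7))
Combine: n ≡ Σ r_i×M_i×(M_i⁻¹ mod m_i) = 7×301×24 + 6×217×22 + 4×1333×5 = 50568 + 28644 + 26660 = 105872
105872 mod 9331 = 3231
n ≡ 3231 (mod 9331)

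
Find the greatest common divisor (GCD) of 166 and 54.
2

Using the Euclidean algorithm:
166 = 3 × 54 + 4
54 = 13 × 4 + 2
4 = 2 × 2 + 0

GCD(166, 54) = 2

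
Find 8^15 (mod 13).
Using Fermat: 8^{12} ≡ 1 (mod 13). 15 ≡ 3 (mod 12). So 8^{15} ≡ 8^{3} ≡ 5 (mod 13)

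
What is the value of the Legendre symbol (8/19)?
(8/19) = 8^{9} mod 19 = -1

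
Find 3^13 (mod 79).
Using repeated squaring. 13 = 8 + 4 + 1 (binary 1101). Repeated squaring mod 79: 3^1 ≡ 3; 3^2 ≡ 3² = 9 ≡ 9; 3^4 ≡ 9² = 81 ≡ 2; 3^8 ≡ 2² = 4 ≡ 4. Multiply: 3^13 = 3^8 × 3^4 × 3^1 ≡ 4 × 2 × 3 (mod 79): 4 × 2 = 8 ≡ 8; 8 × 3 = 24 ≡ 24. So 3^13 ≡ 24 (mod 79).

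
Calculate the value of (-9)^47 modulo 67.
Using repeated squaring. (-9) ≡ 58 (mod 67). 47 = 32 + 8 + 4 + 2 + 1 (binary 101111). Repeated squaring mod 67: 58^1 ≡ 58; 58^2 ≡ 58² = 3364 ≡ 14; 58^4 ≡ 14² = 196 ≡ 62; 58^8 ≡ 62² = 3844 ≡ 25; 58^16 ≡ 25² = 625 ≡ 22; 58^32 ≡ 22² = 484 ≡ 15. Multiply: (-9)^47 ≡ 58^32 × 58^8 × 58^4 × 58^2 × 58^1 ≡ 15 × 25 × 62 × 14 × 58 (mod 67): 15 × 25 = 375 ≡ 40; 40 × 62 = 2480 ≡ 1; 1 × 14 = 14 ≡ 14; 14 × 58 = 812 ≡ 8. So (-9)^47 ≡ 8 (mod 67).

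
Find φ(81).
54

Prime factorization: 81 = 3^4
Using the formula φ(n) = n × Π(1 - 1/p) for each prime factor p:
φ(81) = 81 × (1 - 1/3)
φ(81) = 54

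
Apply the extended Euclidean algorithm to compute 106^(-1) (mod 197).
Extended GCD: 106(-13) + 197(7) = 1. So 106^(-1) ≡ 184 ≡ 184 (mod 197). Verify: 106 × 184 = 19504 ≡ 1 (mod 197)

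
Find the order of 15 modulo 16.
Powers of 15 mod 16: 15^1≡15, 15^2≡1. Order = 2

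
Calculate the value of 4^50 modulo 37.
Using Fermat: 4^{36} ≡ 1 (mod 37). 50 ≡ 14 (mod 36). So 4^{50} ≡ 4^{14} ≡ 12 (mod 37)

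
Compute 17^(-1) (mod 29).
17^(-1) ≡ 12 (mod 29). Verification: 17 × 12 = 204 ≡ 1 (mod 29)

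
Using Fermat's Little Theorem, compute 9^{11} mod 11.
9

By Fermat's Little Theorem, a^(p-1) ≡ 1 (mod p) for prime p and gcd(a, p) = 1
Here p = 11, so 9^10 ≡ 1 (mod 11)
We can reduce the exponent: 11 mod 10 = 1
So 9^11 ≡ 9^1 (mod 11)
Computing: 9^1 mod 11 = 9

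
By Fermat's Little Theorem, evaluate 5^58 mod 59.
By Fermat's Little Theorem, 5^{58} ≡ 1 (mod 59) since 59 is prime and gcd(5, 59) = 1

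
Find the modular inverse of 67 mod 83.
67^(-1) ≡ 57 (mod 83). Verification: 67 × 57 = 3819 ≡ 1 (mod 83)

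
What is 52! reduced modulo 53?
By Wilson's theorem, (52)! ≡ -1 ≡ 52 (mod 53)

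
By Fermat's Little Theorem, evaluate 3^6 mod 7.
By Fermat's Little Theorem, 3^{6} ≡ 1 (mod 7) since 7 is prime and gcd(3, 7) = 1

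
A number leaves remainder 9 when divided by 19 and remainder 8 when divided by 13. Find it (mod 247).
M = 19 × 13 = 247. M₁ = 13, y₁ ≡ 3 (mod 19). M₂ = 19, y₂ ≡ 11 (mod 13). y = 9×13×3 + 8×19×11 ≡ 47 (mod 247)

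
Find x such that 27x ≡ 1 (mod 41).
27^(-1) ≡ 38 (mod 41). Verification: 27 × 38 = 1026 ≡ 1 (mod 41)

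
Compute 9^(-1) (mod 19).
17

Using Extended Euclidean Algorithm:
gcd(9, 19) = 1
Bezout coefficients: 9 × -2 + 19 × 1 = 1
So 9 × -2 ≡ 1 (mod 19)
The inverse is -2 mod 19 = 17
Verification: 9 × 17 = 153 = 8 × 19 + 1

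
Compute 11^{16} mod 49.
4

Using successive squaring:
Binary expansion of 16: 10000
Powers of 11 mod 49 (each is the square of the previous):
  11^1 ≡ 11 (mod 49)
  11^2 ≡ 11² = 121 ≡ 23 (mod 49)
  11^4 ≡ 23² = 529 ≡ 39 (mod 49)
  11^8 ≡ 39² = 1521 ≡ 2 (mod 49)
  11^16 ≡ 2² = 4 ≡ 4 (mod 49)
16 is a power of 2, so 11^16 is the last square: ≡ 4 (mod 49)
Result: 11^16 ≡ 4 (mod 49)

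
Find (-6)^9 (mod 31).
(-6) ≡ 25 (mod 31). 9 = 8 + 1 (binary 1001). Repeated squaring mod 31: 25^1 ≡ 25; 25^2 ≡ 25² = 625 ≡ 5; 25^4 ≡ 5² = 25 ≡ 25; 25^8 ≡ 25² = 625 ≡ 5. Multiply: (-6)^9 ≡ 25^8 × 25^1 ≡ 5 × 25 (mod 31): 5 × 25 = 125 ≡ 1. So (-6)^9 ≡ 1 (mod 31).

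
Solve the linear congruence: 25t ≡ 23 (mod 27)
2

Since gcd(25, 27) = 1 divides 23, a solution exists.
Multiply both sides by the inverse of 25 mod 27:
  25^(-1) mod 27 = 13
  x ≡ 13 × 23 ≡ 299 ≡ 2 (mod 27)
Verification: 25 × 2 = 50 = 1 × 27 + 23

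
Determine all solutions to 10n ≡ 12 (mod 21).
18

Since gcd(10, 21) = 1 divides 12, a solution exists.
Multiply both sides by the inverse of 10 mod 21:
  10^(-1) mod 21 = 19
  x ≡ 19 × 12 ≡ 228 ≡ 18 (mod 21)
Verification: 10 × 18 = 180 = 8 × 21 + 12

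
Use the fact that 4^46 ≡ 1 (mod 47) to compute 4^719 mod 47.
By Fermat: 4^{46} ≡ 1 (mod 47). 719 ≡ 29 (mod 46). So 4^{719} ≡ 4^{29} ≡ 7 (mod 47)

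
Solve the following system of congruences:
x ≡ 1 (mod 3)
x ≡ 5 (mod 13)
31

Using the Chinese Remainder Theorem:
M = product of moduli = 39
For equation 1: M_1 = 13, 13 ≡ 1 (mod 3), inverse of 13 mod 3 is 1 (check: 1 × 1 = 1 ≡ 1 (mod 3))
For equation 2: M_2 = 3, 3 ≡ 3 (mod 13), inverse of 3 mod 13 is 9 (check: 3 × 9 = 27 ≡ 1 (mod 13))
Combine: x ≡ Σ r_i×M_i×(M_i⁻¹ mod m_i) = 1×13×1 + 5×3×9 = 13 + 135 = 148
148 mod 39 = 31
x ≡ 31 (mod 39)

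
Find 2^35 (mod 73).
Using repeated squaring. 35 = 32 + 2 + 1 (binary 100011). Repeated squaring mod 73: 2^1 ≡ 2; 2^2 ≡ 2² = 4 ≡ 4; 2^4 ≡ 4² = 16 ≡ 16; 2^8 ≡ 16² = 256 ≡ 37; 2^16 ≡ 37² = 1369 ≡ 55; 2^32 ≡ 55² = 3025 ≡ 32. Multiply: 2^35 = 2^32 × 2^2 × 2^1 ≡ 32 × 4 × 2 (mod 73): 32 × 4 = 128 ≡ 55; 55 × 2 = 110 ≡ 37. So 2^35 ≡ 37 (mod 73).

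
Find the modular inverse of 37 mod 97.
37^(-1) ≡ 21 (mod 97). Verification: 37 × 21 = 777 ≡ 1 (mod 97)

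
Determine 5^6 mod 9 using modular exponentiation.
6 = 4 + 2 (binary 110). Repeated squaring mod 9: 5^1 ≡ 5; 5^2 ≡ 5² = 25 ≡ 7; 5^4 ≡ 7² = 49 ≡ 4. Multiply: 5^6 = 5^4 × 5^2 ≡ 4 × 7 (mod 9): 4 × 7 = 28 ≡ 1. So 5^6 ≡ 1 (mod 9).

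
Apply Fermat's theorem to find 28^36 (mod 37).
By Fermat's Little Theorem, 28^{36} ≡ 1 (mod 37) since 37 is prime and gcd(28, 37) = 1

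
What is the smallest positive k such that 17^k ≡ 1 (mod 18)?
Powers of 17 mod 18: 17^1≡17, 17^2≡1. Order = 2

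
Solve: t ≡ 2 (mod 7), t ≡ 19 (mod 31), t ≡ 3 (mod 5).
M = 7 × 31 × 5 = 1085. M₁ = 155, y₁ ≡ 1 (mod 7). M₂ = 35, y₂ ≡ 8 (mod 31). M₃ = 217, y₃ ≡ 3 (mod 5). t = 2×155×1 + 19×35×8 + 3×217×3 ≡ 1073 (mod 1085)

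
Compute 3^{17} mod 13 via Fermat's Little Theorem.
9

By Fermat's Little Theorem, a^(p-1) ≡ 1 (mod p) for prime p and gcd(a, p) = 1
Here p = 13, so 3^12 ≡ 1 (mod 13)
We can reduce the exponent: 17 mod 12 = 5
So 3^17 ≡ 3^5 (mod 13)
Computing: 3^5 mod 13 = 9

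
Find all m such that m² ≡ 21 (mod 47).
The square roots of 21 mod 47 are 16 and 31. Verify: 16² = 256 ≡ 21 (mod 47)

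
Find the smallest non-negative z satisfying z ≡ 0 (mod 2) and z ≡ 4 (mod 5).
M = 2 × 5 = 10. M₁ = 5, y₁ ≡ 1 (mod 2). M₂ = 2, y₂ ≡ 3 (mod 5). z = 0×5×1 + 4×2×3 ≡ 4 (mod 10)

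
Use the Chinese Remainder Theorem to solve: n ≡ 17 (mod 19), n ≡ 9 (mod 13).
74

Using the Chinese Remainder Theorem:
M = product of moduli = 247
For equation 1: M_1 = 13, 13 ≡ 13 (mod 19), inverse of 13 mod 19 is 3 (check: 13 × 3 = 39 ≡ 1 (mod 19))
For equation 2: M_2 = 19, 19 ≡ 6 (mod 13), inverse of 19 mod 13 is 11 (check: 6 × 11 = 66 ≡ 1 (mod 13))
Combine: n ≡ Σ r_i×M_i×(M_i⁻¹ mod m_i) = 17×13×3 + 9×19×11 = 663 + 1881 = 2544
2544 mod 247 = 74
n ≡ 74 (mod 247)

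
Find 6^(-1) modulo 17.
3

Using Extended Euclidean Algorithm:
gcd(6, 17) = 1
Bezout coefficients: 6 × 3 + 17 × -1 = 1
So 6 × 3 ≡ 1 (mod 17)
The inverse is 3 mod 17 = 3
Verification: 6 × 3 = 18 = 1 × 17 + 1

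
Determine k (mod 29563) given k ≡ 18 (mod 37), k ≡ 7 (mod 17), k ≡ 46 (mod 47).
21478

Using the Chinese Remainder Theorem:
M = product of moduli = 29563
For equation 1: M_1 = 799, 799 ≡ 22 (mod 37), inverse of 799 mod 37 is 32 (check: 22 × 32 = 704 ≡ 1 (mod 37))
For equation 2: M_2 = 1739, 1739 ≡ 5 (mod 17), inverse of 1739 mod 17 is 7 (check: 5 × 7 = 35 ≡ 1 (mod 17))
For equation 3: M_3 = 629, 629 ≡ 18 (mod 47), inverse of 629 mod 47 is 34 (check: 18 × 34 = 612 ≡ 1 (mod 47))
Combine: k ≡ Σ r_i×M_i×(M_i⁻¹ mod m_i) = 18×799×32 + 7×1739×7 + 46×629×34 = 460224 + 85211 + 983756 = 1529191
1529191 mod 29563 = 21478
k ≡ 21478 (mod 29563)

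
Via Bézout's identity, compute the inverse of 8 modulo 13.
Extended GCD: 8(5) + 13(-3) = 1. So 8^(-1) ≡ 5 ≡ 5 (mod 13). Verify: 8 × 5 = 40 ≡ 1 (mod 13)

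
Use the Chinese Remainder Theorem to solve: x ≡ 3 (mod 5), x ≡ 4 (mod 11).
48

Using the Chinese Remainder Theorem:
M = product of moduli = 55
For equation 1: M_1 = 11, 11 ≡ 1 (mod 5), inverse of 11 mod 5 is 1 (check: 1 × 1 = 1 ≡ 1 (mod 5))
For equation 2: M_2 = 5, 5 ≡ 5 (mod 11), inverse of 5 mod 11 is 9 (check: 5 × 9 = 45 ≡ 1 (mod 11))
Combine: x ≡ Σ r_i×M_i×(M_i⁻¹ mod m_i) = 3×11×1 + 4×5×9 = 33 + 180 = 213
213 mod 55 = 48
x ≡ 48 (mod 55)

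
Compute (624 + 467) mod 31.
6

(624 + 467) = 1091
1091 mod 31 = 6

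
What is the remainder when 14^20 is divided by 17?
Using Fermat: 14^{16} ≡ 1 (mod 17). 20 ≡ 4 (mod 16). So 14^{20} ≡ 14^{4} ≡ 13 (mod 17)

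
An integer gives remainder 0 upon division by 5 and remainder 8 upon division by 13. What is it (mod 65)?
M = 5 × 13 = 65. M₁ = 13, y₁ ≡ 2 (mod 5). M₂ = 5, y₂ ≡ 8 (mod 13). m = 0×13×2 + 8×5×8 ≡ 60 (mod 65). The smallest positive such number is 60.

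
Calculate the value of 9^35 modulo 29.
Using Fermat: 9^{28} ≡ 1 (mod 29). 35 ≡ 7 (mod 28). So 9^{35} ≡ 9^{7} ≡ 28 (mod 29)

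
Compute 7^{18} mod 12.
1

Using successive squaring:
Binary expansion of 18: 10010
Powers of 7 mod 12 (each is the square of the previous):
  7^1 ≡ 7 (mod 12)
  7^2 ≡ 7² = 49 ≡ 1 (mod 12)
  7^4 ≡ 1² = 1 ≡ 1 (mod 12)
  7^8 ≡ 1² = 1 ≡ 1 (mod 12)
  7^16 ≡ 1² = 1 ≡ 1 (mod 12)
18 = 16 + 2, so 7^18 = 7^16 × 7^2 ≡ 1 × 1 (mod 12)
Multiplying step by step:
  1 × 1 = 1 ≡ 1 (mod 12)
Result: 7^18 ≡ 1 (mod 12)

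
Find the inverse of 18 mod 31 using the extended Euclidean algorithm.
Extended GCD: 18(-12) + 31(7) = 1. So 18^(-1) ≡ 19 ≡ 19 (mod 31). Verify: 18 × 19 = 342 ≡ 1 (mod 31)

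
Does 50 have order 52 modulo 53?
p - 1 = 52 has prime divisors 2, 13. Check 50^(52/q) mod 53 for each: 50^(52/2) = 50^26 ≡ 52, 50^(52/13) = 50^4 ≡ 28 (mod 53). None of these is 1, so 50 has order 52 = φ(53), so it is a primitive root mod 53.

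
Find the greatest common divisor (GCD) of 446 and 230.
2

Using the Euclidean algorithm:
446 = 1 × 230 + 216
230 = 1 × 216 + 14
216 = 15 × 14 + 6
14 = 2 × 6 + 2
6 = 3 × 2 + 0

GCD(446, 230) = 2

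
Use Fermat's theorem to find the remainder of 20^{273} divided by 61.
9

By Fermat's Little Theorem, a^(p-1) ≡ 1 (mod p) for prime p and gcd(a, p) = 1
Here p = 61, so 20^60 ≡ 1 (mod 61)
We can reduce the exponent: 273 mod 60 = 33
So 20^273 ≡ 20^33 (mod 61)
Computing: 20^33 mod 61 = 9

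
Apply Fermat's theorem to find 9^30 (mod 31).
By Fermat's Little Theorem, 9^{30} ≡ 1 (mod 31) since 31 is prime and gcd(9, 31) = 1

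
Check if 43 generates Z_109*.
p - 1 = 108 has prime divisors 2, 3. Check 43^(108/q) mod 109 for each: 43^(108/2) = 43^54 ≡ 1, 43^(108/3) = 43^36 ≡ 1 (mod 109). Since 43^54 ≡ 1 (mod 109), the order of 43 divides 54 (in fact the order is 18) ≠ 108, so it is not a primitive root.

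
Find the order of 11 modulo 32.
Powers of 11 mod 32: 11^1≡11, 11^2≡25, 11^3≡19, 11^4≡17, 11^5≡27, 11^6≡9, 11^7≡3, 11^8≡1. Order = 8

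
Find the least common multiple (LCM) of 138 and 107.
14766

First find GCD(138, 107) using the Euclidean algorithm:
138 = 1 × 107 + 31
107 = 3 × 31 + 14
31 = 2 × 14 + 3
14 = 4 × 3 + 2
3 = 1 × 2 + 1
2 = 2 × 1 + 0
GCD(138, 107) = 1

LCM formula: LCM(a, b) = (a × b) / GCD(a, b)
LCM(138, 107) = (138 × 107) / 1
LCM(138, 107) = 14766 / 1
LCM(138, 107) = 14766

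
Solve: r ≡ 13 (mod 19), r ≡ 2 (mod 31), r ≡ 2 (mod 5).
M = 19 × 31 × 5 = 2945. M₁ = 155, y₁ ≡ 13 (mod 19). M₂ = 95, y₂ ≡ 16 (mod 31). M₃ = 589, y₃ ≡ 4 (mod 5). r = 13×155×13 + 2×95×16 + 2×589×4 ≡ 1552 (mod 2945)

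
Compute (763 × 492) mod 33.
21

(763 × 492) = 375396
375396 mod 33 = 21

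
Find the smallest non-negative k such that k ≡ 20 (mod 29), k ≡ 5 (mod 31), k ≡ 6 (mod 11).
6980

Using the Chinese Remainder Theorem:
M = product of moduli = 9889
For equation 1: M_1 = 341, 341 ≡ 22 (mod 29), inverse of 341 mod 29 is 4 (check: 22 × 4 = 88 ≡ 1 (mod 29))
For equation 2: M_2 = 319, 319 ≡ 9 (mod 31), inverse of 319 mod 31 is 7 (check: 9 × 7 = 63 ≡ 1 (mod 31))
For equation 3: M_3 = 899, 899 ≡ 8 (mod 11), inverse of 899 mod 11 is 7 (check: 8 × 7 = 56 ≡ 1 (mod 11))
Combine: k ≡ Σ r_i×M_i×(M_i⁻¹ mod m_i) = 20×341×4 + 5×319×7 + 6×899×7 = 27280 + 11165 + 37758 = 76203
76203 mod 9889 = 6980
k ≡ 6980 (mod 9889)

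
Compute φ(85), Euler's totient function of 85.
64

Prime factorization: 85 = 5 × 17
Using the formula φ(n) = n × Π(1 - 1/p) for each prime factor p:
φ(85) = 85 × (1 - 1/5) × (1 - 1/17)
φ(85) = 64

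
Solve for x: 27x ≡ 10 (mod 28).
18

Since gcd(27, 28) = 1 divides 10, a solution exists.
Multiply both sides by the inverse of 27 mod 28:
  27^(-1) mod 28 = 27
  x ≡ 27 × 10 ≡ 270 ≡ 18 (mod 28)
Verification: 27 × 18 = 486 = 17 × 28 + 10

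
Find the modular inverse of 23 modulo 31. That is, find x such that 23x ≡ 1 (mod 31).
27

Using Extended Euclidean Algorithm:
gcd(23, 31) = 1
Bezout coefficients: 23 × -4 + 31 × 3 = 1
So 23 × -4 ≡ 1 (mod 31)
The inverse is -4 mod 31 = 27
Verification: 23 × 27 = 621 = 20 × 31 + 1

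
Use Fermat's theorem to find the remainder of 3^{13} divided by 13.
3

By Fermat's Little Theorem, a^(p-1) ≡ 1 (mod p) for prime p and gcd(a, p) = 1
Here p = 13, so 3^12 ≡ 1 (mod 13)
We can reduce the exponent: 13 mod 12 = 1
So 3^13 ≡ 3^1 (mod 13)
Computing: 3^1 mod 13 = 3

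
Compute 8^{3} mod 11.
6

Using successive squaring:
Binary expansion of 3: 11
Powers of 8 mod 11 (each is the square of the previous):
  8^1 ≡ 8 (mod 11)
  8^2 ≡ 8² = 64 ≡ 9 (mod 11)
3 = 2 + 1, so 8^3 = 8^2 × 8^1 ≡ 9 × 8 (mod 11)
Multiplying step by step:
  9 × 8 = 72 ≡ 6 (mod 11)
Result: 8^3 ≡ 6 (mod 11)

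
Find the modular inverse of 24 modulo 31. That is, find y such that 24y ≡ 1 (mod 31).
22

Using Extended Euclidean Algorithm:
gcd(24, 31) = 1
Bezout coefficients: 24 × -9 + 31 × 7 = 1
So 24 × -9 ≡ 1 (mod 31)
The inverse is -9 mod 31 = 22
Verification: 24 × 22 = 528 = 17 × 31 + 1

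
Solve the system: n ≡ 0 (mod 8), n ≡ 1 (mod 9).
M = 8 × 9 = 72. M₁ = 9, y₁ ≡ 1 (mod 8). M₂ = 8, y₂ ≡ 8 (mod 9). n = 0×9×1 + 1×8×8 ≡ 64 (mod 72)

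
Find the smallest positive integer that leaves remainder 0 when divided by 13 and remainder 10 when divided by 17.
M = 13 × 17 = 221. M₁ = 17, y₁ ≡ 10 (mod 13). M₂ = 13, y₂ ≡ 4 (mod 17). x = 0×17×10 + 10×13×4 ≡ 78 (mod 221). The smallest positive such number is 78.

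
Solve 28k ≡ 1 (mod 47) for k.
42

Using Extended Euclidean Algorithm:
gcd(28, 47) = 1
Bezout coefficients: 28 × -5 + 47 × 3 = 1
So 28 × -5 ≡ 1 (mod 47)
The inverse is -5 mod 47 = 42
Verification: 28 × 42 = 1176 = 25 × 47 + 1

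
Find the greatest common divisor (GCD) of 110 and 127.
1

Using the Euclidean algorithm:
110 = 0 × 127 + 110
127 = 1 × 110 + 17
110 = 6 × 17 + 8
17 = 2 × 8 + 1
8 = 8 × 1 + 0

GCD(110, 127) = 1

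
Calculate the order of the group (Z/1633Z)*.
1540

Prime factorization: 1633 = 23 × 71
Using the formula φ(n) = n × Π(1 - 1/p) for each prime factor p:
φ(1633) = 1633 × (1 - 1/23) × (1 - 1/71)
φ(1633) = 1540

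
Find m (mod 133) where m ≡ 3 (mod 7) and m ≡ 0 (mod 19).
M = 7 × 19 = 133. M₁ = 19, y₁ ≡ 3 (mod 7). M₂ = 7, y₂ ≡ 11 (mod 19). m = 3×19×3 + 0×7×11 ≡ 38 (mod 133)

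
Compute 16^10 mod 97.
10 = 8 + 2 (binary 1010). Repeated squaring mod 97: 16^1 ≡ 16; 16^2 ≡ 16² = 256 ≡ 62; 16^4 ≡ 62² = 3844 ≡ 61; 16^8 ≡ 61² = 3721 ≡ 35. Multiply: 16^10 = 16^8 × 16^2 ≡ 35 × 62 (mod 97): 35 × 62 = 2170 ≡ 36. So 16^10 ≡ 36 (mod 97).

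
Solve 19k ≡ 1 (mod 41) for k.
19^(-1) ≡ 13 (mod 41). Verification: 19 × 13 = 247 ≡ 1 (mod 41)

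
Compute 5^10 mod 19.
10 = 8 + 2 (binary 1010). Repeated squaring mod 19: 5^1 ≡ 5; 5^2 ≡ 5² = 25 ≡ 6; 5^4 ≡ 6² = 36 ≡ 17; 5^8 ≡ 17² = 289 ≡ 4. Multiply: 5^10 = 5^8 × 5^2 ≡ 4 × 6 (mod 19): 4 × 6 = 24 ≡ 5. So 5^10 ≡ 5 (mod 19).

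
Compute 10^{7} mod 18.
10

Using successive squaring:
Binary expansion of 7: 111
Powers of 10 mod 18 (each is the square of the previous):
  10^1 ≡ 10 (mod 18)
  10^2 ≡ 10² = 100 ≡ 10 (mod 18)
  10^4 ≡ 10² = 100 ≡ 10 (mod 18)
7 = 4 + 2 + 1, so 10^7 = 10^4 × 10^2 × 10^1 ≡ 10 × 10 × 10 (mod 18)
Multiplying step by step:
  10 × 10 = 100 ≡ 10 (mod 18)
  10 × 10 = 100 ≡ 10 (mod 18)
Result: 10^7 ≡ 10 (mod 18)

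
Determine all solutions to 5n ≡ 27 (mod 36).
27

Since gcd(5, 36) = 1 divides 27, a solution exists.
Multiply both sides by the inverse of 5 mod 36:
  5^(-1) mod 36 = 29
  x ≡ 29 × 27 ≡ 783 ≡ 27 (mod 36)
Verification: 5 × 27 = 135 = 3 × 36 + 27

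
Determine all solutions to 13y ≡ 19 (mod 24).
7

Since gcd(13, 24) = 1 divides 19, a solution exists.
Multiply both sides by the inverse of 13 mod 24:
  13^(-1) mod 24 = 13
  x ≡ 13 × 19 ≡ 247 ≡ 7 (mod 24)
Verification: 13 × 7 = 91 = 3 × 24 + 19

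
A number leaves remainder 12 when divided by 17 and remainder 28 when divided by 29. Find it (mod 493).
M = 17 × 29 = 493. M₁ = 29, y₁ ≡ 10 (mod 17). M₂ = 17, y₂ ≡ 12 (mod 29). k = 12×29×10 + 28×17×12 ≡ 318 (mod 493)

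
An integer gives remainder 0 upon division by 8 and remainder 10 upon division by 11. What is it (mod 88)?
M = 8 × 11 = 88. M₁ = 11, y₁ ≡ 3 (mod 8). M₂ = 8, y₂ ≡ 7 (mod 11). y = 0×11×3 + 10×8×7 ≡ 32 (mod 88). The smallest positive such number is 32.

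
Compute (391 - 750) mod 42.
19

(391 - 750) = -359
-359 mod 42 = 19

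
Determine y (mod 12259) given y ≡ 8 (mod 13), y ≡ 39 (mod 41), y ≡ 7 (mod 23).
10863

Using the Chinese Remainder Theorem:
M = product of moduli = 12259
For equation 1: M_1 = 943, 943 ≡ 7 (mod 13), inverse of 943 mod 13 is 2 (check: 7 × 2 = 14 ≡ 1 (mod 13))
For equation 2: M_2 = 299, 299 ≡ 12 (mod 41), inverse of 299 mod 41 is 24 (check: 12 × 24 = 288 ≡ 1 (mod 41))
For equation 3: M_3 = 533, 533 ≡ 4 (mod 23), inverse of 533 mod 23 is 6 (check: 4 × 6 = 24 ≡ 1 (mod 23))
Combine: y ≡ Σ r_i×M_i×(M_i⁻¹ mod m_i) = 8×943×2 + 39×299×24 + 7×533×6 = 15088 + 279864 + 22386 = 317338
317338 mod 12259 = 10863
y ≡ 10863 (mod 12259)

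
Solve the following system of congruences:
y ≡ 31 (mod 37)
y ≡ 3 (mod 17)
105

Using the Chinese Remainder Theorem:
M = product of moduli = 629
For equation 1: M_1 = 17, 17 ≡ 17 (mod 37), inverse of 17 mod 37 is 24 (check: 17 × 24 = 408 ≡ 1 (mod 37))
For equation 2: M_2 = 37, 37 ≡ 3 (mod 17), inverse of 37 mod 17 is 6 (check: 3 × 6 = 18 ≡ 1 (mod 17))
Combine: y ≡ Σ r_i×M_i×(M_i⁻¹ mod m_i) = 31×17×24 + 3×37×6 = 12648 + 666 = 13314
13314 mod 629 = 105
y ≡ 105 (mod 629)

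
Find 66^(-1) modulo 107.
60

Using Extended Euclidean Algorithm:
gcd(66, 107) = 1
Bezout coefficients: 66 × -47 + 107 × 29 = 1
So 66 × -47 ≡ 1 (mod 107)
The inverse is -47 mod 107 = 60
Verification: 66 × 60 = 3960 = 37 × 107 + 1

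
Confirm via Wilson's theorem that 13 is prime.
(12)! mod 13 = 12. Since this equals -1 (mod 13), Wilson confirms 13 is prime.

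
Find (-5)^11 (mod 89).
Using repeated squaring. (-5) ≡ 84 (mod 89). 11 = 8 + 2 + 1 (binary 1011). Repeated squaring mod 89: 84^1 ≡ 84; 84^2 ≡ 84² = 7056 ≡ 25; 84^4 ≡ 25² = 625 ≡ 2; 84^8 ≡ 2² = 4 ≡ 4. Multiply: (-5)^11 ≡ 84^8 × 84^2 × 84^1 ≡ 4 × 25 × 84 (mod 89): 4 × 25 = 100 ≡ 11; 11 × 84 = 924 ≡ 34. So (-5)^11 ≡ 34 (mod 89).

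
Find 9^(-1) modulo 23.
18

Using Extended Euclidean Algorithm:
gcd(9, 23) = 1
Bezout coefficients: 9 × -5 + 23 × 2 = 1
So 9 × -5 ≡ 1 (mod 23)
The inverse is -5 mod 23 = 18
Verification: 9 × 18 = 162 = 7 × 23 + 1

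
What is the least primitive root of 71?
7

A primitive root g modulo p has order p-1 = 70
Prime divisors of 70: [2, 5, 7]
g is a primitive root iff g^(70/q) ≢ 1 (mod 71) for each prime divisor q
Testing small values:
  g = 2: 2^35 ≡ 1, 2^14 ≡ 54, 2^10 ≡ 30 (mod 71) → 2^35 ≡ 1, not primitive root
  g = 3: 3^35 ≡ 1, 3^14 ≡ 54, 3^10 ≡ 48 (mod 71) → 3^35 ≡ 1, not primitive root
  g = 4: 4^35 ≡ 1, 4^14 ≡ 5, 4^10 ≡ 48 (mod 71) → 4^35 ≡ 1, not primitive root
  g = 5: 5^35 ≡ 1, 5^14 ≡ 57, 5^10 ≡ 1 (mod 71) → 5^35 ≡ 1, not primitive root
  g = 6: 6^35 ≡ 1, 6^14 ≡ 5, 6^10 ≡ 20 (mod 71) → 6^35 ≡ 1, not primitive root
  g = 7: 7^35 ≡ 70, 7^14 ≡ 54, 7^10 ≡ 45 (mod 71) → none is 1, primitive root!
The smallest primitive root is 7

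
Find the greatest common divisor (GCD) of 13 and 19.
1

Using the Euclidean algorithm:
13 = 0 × 19 + 13
19 = 1 × 13 + 6
13 = 2 × 6 + 1
6 = 6 × 1 + 0

GCD(13, 19) = 1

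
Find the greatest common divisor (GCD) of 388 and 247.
1

Using the Euclidean algorithm:
388 = 1 × 247 + 141
247 = 1 × 141 + 106
141 = 1 × 106 + 35
106 = 3 × 35 + 1
35 = 35 × 1 + 0

GCD(388, 247) = 1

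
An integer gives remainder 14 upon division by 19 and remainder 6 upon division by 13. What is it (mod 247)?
M = 19 × 13 = 247. M₁ = 13, y₁ ≡ 3 (mod 19). M₂ = 19, y₂ ≡ 11 (mod 13). k = 14×13×3 + 6×19×11 ≡ 71 (mod 247). The smallest positive such number is 71.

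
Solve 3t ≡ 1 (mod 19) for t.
13

Using Extended Euclidean Algorithm:
gcd(3, 19) = 1
Bezout coefficients: 3 × -6 + 19 × 1 = 1
So 3 × -6 ≡ 1 (mod 19)
The inverse is -6 mod 19 = 13
Verification: 3 × 13 = 39 = 2 × 19 + 1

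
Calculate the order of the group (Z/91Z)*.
72

Prime factorization: 91 = 7 × 13
Using the formula φ(n) = n × Π(1 - 1/p) for each prime factor p:
φ(91) = 91 × (1 - 1/7) × (1 - 1/13)
φ(91) = 72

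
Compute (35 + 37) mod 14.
2

(35 + 37) = 72
72 mod 14 = 2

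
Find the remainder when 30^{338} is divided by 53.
By Fermat: 30^{52} ≡ 1 (mod 53). 338 = 6×52 + 26. So 30^{338} ≡ 30^{26} ≡ 52 (mod 53)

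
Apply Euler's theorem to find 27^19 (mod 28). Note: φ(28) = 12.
By Euler: 27^{12} ≡ 1 (mod 28) since gcd(27, 28) = 1. 19 = 1×12 + 7. So 27^{19} ≡ 27^{7} ≡ 27 (mod 28)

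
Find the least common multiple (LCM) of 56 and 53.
2968

First find GCD(56, 53) using the Euclidean algorithm:
56 = 1 × 53 + 3
53 = 17 × 3 + 2
3 = 1 × 2 + 1
2 = 2 × 1 + 0
GCD(56, 53) = 1

LCM formula: LCM(a, b) = (a × b) / GCD(a, b)
LCM(56, 53) = (56 × 53) / 1
LCM(56, 53) = 2968 / 1
LCM(56, 53) = 2968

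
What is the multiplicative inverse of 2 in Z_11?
2^(-1) ≡ 6 (mod 11). Verification: 2 × 6 = 12 ≡ 1 (mod 11)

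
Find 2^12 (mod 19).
Using repeated squaring. 12 = 8 + 4 (binary 1100). Repeated squaring mod 19: 2^1 ≡ 2; 2^2 ≡ 2² = 4 ≡ 4; 2^4 ≡ 4² = 16 ≡ 16; 2^8 ≡ 16² = 256 ≡ 9. Multiply: 2^12 = 2^8 × 2^4 ≡ 9 × 16 (mod 19): 9 × 16 = 144 ≡ 11. So 2^12 ≡ 11 (mod 19).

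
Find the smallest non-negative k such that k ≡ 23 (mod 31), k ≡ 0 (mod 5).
85

Using the Chinese Remainder Theorem:
M = product of moduli = 155
For equation 1: M_1 = 5, 5 ≡ 5 (mod 31), inverse of 5 mod 31 is 25 (check: 5 × 25 = 125 ≡ 1 (mod 31))
For equation 2: M_2 = 31, 31 ≡ 1 (mod 5), inverse of 31 mod 5 is 1 (check: 1 × 1 = 1 ≡ 1 (mod 5))
Combine: k ≡ Σ r_i×M_i×(M_i⁻¹ mod m_i) = 23×5×25 + 0×31×1 = 2875 + 0 = 2875
2875 mod 155 = 85
k ≡ 85 (mod 155)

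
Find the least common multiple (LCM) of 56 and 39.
2184

First find GCD(56, 39) using the Euclidean algorithm:
56 = 1 × 39 + 17
39 = 2 × 17 + 5
17 = 3 × 5 + 2
5 = 2 × 2 + 1
2 = 2 × 1 + 0
GCD(56, 39) = 1

LCM formula: LCM(a, b) = (a × b) / GCD(a, b)
LCM(56, 39) = (56 × 39) / 1
LCM(56, 39) = 2184 / 1
LCM(56, 39) = 2184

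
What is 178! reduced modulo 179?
By Wilson's theorem, (178)! ≡ -1 ≡ 178 (mod 179)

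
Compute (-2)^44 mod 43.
Using Fermat: (-2)^{42} ≡ 1 (mod 43). 44 ≡ 2 (mod 42). So (-2)^{44} ≡ (-2)^{2} ≡ 4 (mod 43)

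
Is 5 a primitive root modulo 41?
No

To verify, check if 5^(40/q) ≢ 1 (mod 41) for each prime divisor q of 40
Divisors of 40 = 40: [1, 2, 4, 5, 8, 10, 20, 40]
  5^(40/2) = 5^20 ≡ 1 (mod 41)
  5^(40/5) = 5^8 ≡ 18 (mod 41)
Conclusion: 5 is not a primitive root modulo 41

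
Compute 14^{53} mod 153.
29

Using successive squaring:
Binary expansion of 53: 110101
Powers of 14 mod 153 (each is the square of the previous):
  14^1 ≡ 14 (mod 153)
  14^2 ≡ 14² = 196 ≡ 43 (mod 153)
  14^4 ≡ 43² = 1849 ≡ 13 (mod 153)
  14^8 ≡ 13² = 169 ≡ 16 (mod 153)
  14^16 ≡ 16² = 256 ≡ 103 (mod 153)
  14^32 ≡ 103² = 10609 ≡ 52 (mod 153)
53 = 32 + 16 + 4 + 1, so 14^53 = 14^32 × 14^16 × 14^4 × 14^1 ≡ 52 × 103 × 13 × 14 (mod 153)
Multiplying step by step:
  52 × 103 = 5356 ≡ 1 (mod 153)
  1 × 13 = 13 ≡ 13 (mod 153)
  13 × 14 = 182 ≡ 29 (mod 153)
Result: 14^53 ≡ 29 (mod 153)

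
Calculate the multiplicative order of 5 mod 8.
Powers of 5 mod 8: 5^1≡5, 5^2≡1. Order = 2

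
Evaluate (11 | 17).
(11/17) = 11^{8} mod 17 = -1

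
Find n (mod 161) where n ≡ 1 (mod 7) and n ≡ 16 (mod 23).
M = 7 × 23 = 161. M₁ = 23, y₁ ≡ 4 (mod 7). M₂ = 7, y₂ ≡ 10 (mod 23). n = 1×23×4 + 16×7×10 ≡ 85 (mod 161)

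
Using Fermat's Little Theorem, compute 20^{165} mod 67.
66

By Fermat's Little Theorem, a^(p-1) ≡ 1 (mod p) for prime p and gcd(a, p) = 1
Here p = 67, so 20^66 ≡ 1 (mod 67)
We can reduce the exponent: 165 mod 66 = 33
So 20^165 ≡ 20^33 (mod 67)
Computing: 20^33 mod 67 = 66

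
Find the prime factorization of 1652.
2^2 × 7 × 59

Divide by primes starting from smallest:
1652 ÷ 2 = 826
826 ÷ 2 = 413
413 ÷ 7 = 59
59 ÷ 59 = 1

1652 = 2^2 × 7 × 59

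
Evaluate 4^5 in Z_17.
5 = 4 + 1 (binary 101). Repeated squaring mod 17: 4^1 ≡ 4; 4^2 ≡ 4² = 16 ≡ 16; 4^4 ≡ 16² = 256 ≡ 1. Multiply: 4^5 = 4^4 × 4^1 ≡ 1 × 4 (mod 17): 1 × 4 = 4 ≡ 4. So 4^5 ≡ 4 (mod 17).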